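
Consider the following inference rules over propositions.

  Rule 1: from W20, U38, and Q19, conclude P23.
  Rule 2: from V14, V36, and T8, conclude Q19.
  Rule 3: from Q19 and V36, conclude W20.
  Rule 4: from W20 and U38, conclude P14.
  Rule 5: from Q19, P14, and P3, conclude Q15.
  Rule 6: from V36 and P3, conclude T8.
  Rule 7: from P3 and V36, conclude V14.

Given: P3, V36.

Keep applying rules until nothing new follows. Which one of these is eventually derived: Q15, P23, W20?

From P3 and V36, Rule 7 gives V14.
V36 and P3 hold, so T8 follows (Rule 6).
From V14, V36, and T8, Rule 2 gives Q19.
From Q19 and V36, Rule 3 gives W20.
Q15 would need Q19, P14, and P3 (Rule 5), but P14 is never established. P23 would need W20, U38, and Q19 (Rule 1), but U38 is never established.

W20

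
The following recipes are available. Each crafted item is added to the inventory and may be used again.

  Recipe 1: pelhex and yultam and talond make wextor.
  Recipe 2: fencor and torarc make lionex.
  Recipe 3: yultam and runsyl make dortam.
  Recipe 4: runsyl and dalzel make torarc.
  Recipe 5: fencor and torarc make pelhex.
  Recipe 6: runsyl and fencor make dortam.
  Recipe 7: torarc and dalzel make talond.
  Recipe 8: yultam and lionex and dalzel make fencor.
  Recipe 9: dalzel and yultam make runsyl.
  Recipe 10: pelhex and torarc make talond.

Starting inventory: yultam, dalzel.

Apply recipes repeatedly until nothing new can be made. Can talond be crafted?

Yes

dalzel and yultam → runsyl (Recipe 9).
runsyl and dalzel → torarc (Recipe 4).
torarc and dalzel → talond (Recipe 7).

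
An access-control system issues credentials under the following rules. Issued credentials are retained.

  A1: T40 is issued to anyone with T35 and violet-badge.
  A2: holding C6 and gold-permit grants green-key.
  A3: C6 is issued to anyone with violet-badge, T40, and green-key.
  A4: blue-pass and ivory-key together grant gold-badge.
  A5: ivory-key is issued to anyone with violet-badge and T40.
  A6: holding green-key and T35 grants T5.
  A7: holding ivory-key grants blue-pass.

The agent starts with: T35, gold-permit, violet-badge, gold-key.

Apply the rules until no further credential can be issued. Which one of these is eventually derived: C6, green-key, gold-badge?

gold-badge

Holding T35 and violet-badge grants T40 (A1).
Holding violet-badge and T40 grants ivory-key (A5).
Holding ivory-key grants blue-pass (A7).
Holding blue-pass and ivory-key grants gold-badge (A4).
green-key would need C6 and gold-permit (A2), but C6 is never granted. C6 would need violet-badge, T40, and green-key (A3), but green-key is never granted.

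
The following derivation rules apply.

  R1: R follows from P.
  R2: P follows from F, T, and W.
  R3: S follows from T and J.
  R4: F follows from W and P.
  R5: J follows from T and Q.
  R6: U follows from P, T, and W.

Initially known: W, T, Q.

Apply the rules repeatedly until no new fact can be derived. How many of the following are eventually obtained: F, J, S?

From T and Q, R5 gives J.
From T and J, R3 gives S.
F would need W and P (R4), but P is never established.
J: reached.
S: reached.
Reached: J and S — 2 of the 3.

2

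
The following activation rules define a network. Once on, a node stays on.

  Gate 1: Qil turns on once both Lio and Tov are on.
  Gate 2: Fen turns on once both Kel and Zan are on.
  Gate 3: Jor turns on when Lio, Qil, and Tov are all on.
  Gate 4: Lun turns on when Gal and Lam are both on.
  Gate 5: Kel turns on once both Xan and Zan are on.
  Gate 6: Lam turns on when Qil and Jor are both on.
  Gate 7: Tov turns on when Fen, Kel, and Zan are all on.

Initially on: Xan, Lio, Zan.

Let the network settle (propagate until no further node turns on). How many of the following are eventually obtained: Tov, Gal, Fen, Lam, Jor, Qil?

Gate 5: Xan and Zan on → Kel on.
Gate 2: Kel and Zan on → Fen on.
Gate 7: Fen, Kel, and Zan on → Tov on.
Gate 1: Lio and Tov on → Qil on.
Lio, Qil, and Tov are on, so Jor turns on (Gate 3).
Gate 6: Qil and Jor on → Lam on.
Tov: reached.
No rule produces Gal, and it is not given.
Fen: reached.
Lam: reached.
Jor: reached.
Qil: reached.
Reached: Tov, Fen, Lam, Jor, and Qil — 5 of the 6.

5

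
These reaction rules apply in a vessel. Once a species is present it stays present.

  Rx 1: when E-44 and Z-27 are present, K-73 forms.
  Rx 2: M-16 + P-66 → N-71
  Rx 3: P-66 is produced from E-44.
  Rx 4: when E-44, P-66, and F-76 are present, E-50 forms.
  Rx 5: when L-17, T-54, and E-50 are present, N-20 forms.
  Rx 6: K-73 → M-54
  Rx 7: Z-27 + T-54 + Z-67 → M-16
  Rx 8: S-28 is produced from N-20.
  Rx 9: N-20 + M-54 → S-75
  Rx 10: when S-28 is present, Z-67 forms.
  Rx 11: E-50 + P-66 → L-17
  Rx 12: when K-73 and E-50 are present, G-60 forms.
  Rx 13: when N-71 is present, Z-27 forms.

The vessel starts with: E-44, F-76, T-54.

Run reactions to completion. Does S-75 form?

No

S-75 would need N-20 and M-54 (Rx 9), but M-54 never forms.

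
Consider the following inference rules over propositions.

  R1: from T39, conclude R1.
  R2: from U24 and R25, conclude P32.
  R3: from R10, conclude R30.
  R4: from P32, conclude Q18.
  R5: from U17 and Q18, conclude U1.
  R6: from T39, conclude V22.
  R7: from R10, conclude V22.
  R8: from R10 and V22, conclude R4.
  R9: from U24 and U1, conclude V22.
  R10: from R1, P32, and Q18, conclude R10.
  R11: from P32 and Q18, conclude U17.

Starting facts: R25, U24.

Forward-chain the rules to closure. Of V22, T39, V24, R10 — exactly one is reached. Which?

From U24 and R25, R2 gives P32.
P32 holds, so Q18 follows (R4).
P32 and Q18 hold, so U17 follows (R11).
From U17 and Q18, R5 gives U1.
U24 and U1 hold, so V22 follows (R9).
R10 would need R1, P32, and Q18 (R10), but R1 is never established. No rule produces V24, and it is not given. No rule produces T39, and it is not given.

V22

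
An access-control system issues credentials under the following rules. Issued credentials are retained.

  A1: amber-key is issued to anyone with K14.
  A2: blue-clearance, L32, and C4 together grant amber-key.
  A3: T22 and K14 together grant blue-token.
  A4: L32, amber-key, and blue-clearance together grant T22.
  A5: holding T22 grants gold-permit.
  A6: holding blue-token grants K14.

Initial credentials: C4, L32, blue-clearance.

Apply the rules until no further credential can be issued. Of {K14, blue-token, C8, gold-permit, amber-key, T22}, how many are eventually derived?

Holding blue-clearance, L32, and C4 grants amber-key (A2).
Holding L32, amber-key, and blue-clearance grants T22 (A4).
Holding T22 grants gold-permit (A5).
K14 would need blue-token (A6), but blue-token is never granted.
blue-token would need T22 and K14 (A3), but K14 is never granted.
No rule produces C8, and it is not given.
gold-permit: reached.
amber-key: reached.
T22: reached.
Reached: gold-permit, amber-key, and T22 — 3 of the 6.

3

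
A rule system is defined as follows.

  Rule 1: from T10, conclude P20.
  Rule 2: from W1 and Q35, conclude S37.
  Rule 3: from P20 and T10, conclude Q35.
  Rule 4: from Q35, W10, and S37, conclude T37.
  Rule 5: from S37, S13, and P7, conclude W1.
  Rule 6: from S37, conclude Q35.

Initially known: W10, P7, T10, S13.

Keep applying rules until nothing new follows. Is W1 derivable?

No

W1 would need S37, S13, and P7 (Rule 5), but S37 is never established.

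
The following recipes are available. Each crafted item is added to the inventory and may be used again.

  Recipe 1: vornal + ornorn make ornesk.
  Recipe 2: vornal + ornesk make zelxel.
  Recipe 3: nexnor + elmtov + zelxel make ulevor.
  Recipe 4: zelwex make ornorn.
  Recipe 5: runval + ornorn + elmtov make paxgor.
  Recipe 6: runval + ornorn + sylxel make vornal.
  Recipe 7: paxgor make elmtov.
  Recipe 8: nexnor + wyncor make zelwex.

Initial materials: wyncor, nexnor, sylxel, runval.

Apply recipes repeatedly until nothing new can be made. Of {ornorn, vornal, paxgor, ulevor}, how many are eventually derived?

2

nexnor + wyncor → zelwex (Recipe 8).
zelwex → ornorn (Recipe 4).
Using Recipe 6, runval, ornorn, and sylxel make vornal.
ornorn: reached.
vornal: reached.
paxgor would need runval, ornorn, and elmtov (Recipe 5), but elmtov is never obtained.
ulevor would need nexnor, elmtov, and zelxel (Recipe 3), but elmtov is never obtained.
Reached: ornorn and vornal — 2 of the 4.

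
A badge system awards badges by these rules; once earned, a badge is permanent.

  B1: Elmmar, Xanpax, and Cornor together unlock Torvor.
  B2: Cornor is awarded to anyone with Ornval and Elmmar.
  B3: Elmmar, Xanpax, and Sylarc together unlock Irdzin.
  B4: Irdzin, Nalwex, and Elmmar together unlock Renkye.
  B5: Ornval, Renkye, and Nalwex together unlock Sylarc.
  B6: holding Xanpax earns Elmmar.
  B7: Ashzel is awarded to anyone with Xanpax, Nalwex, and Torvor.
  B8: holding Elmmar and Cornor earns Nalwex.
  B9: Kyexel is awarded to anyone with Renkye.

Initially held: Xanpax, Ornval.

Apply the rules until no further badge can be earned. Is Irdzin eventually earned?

Irdzin would need Elmmar, Xanpax, and Sylarc (B3), but Sylarc is never earned.

No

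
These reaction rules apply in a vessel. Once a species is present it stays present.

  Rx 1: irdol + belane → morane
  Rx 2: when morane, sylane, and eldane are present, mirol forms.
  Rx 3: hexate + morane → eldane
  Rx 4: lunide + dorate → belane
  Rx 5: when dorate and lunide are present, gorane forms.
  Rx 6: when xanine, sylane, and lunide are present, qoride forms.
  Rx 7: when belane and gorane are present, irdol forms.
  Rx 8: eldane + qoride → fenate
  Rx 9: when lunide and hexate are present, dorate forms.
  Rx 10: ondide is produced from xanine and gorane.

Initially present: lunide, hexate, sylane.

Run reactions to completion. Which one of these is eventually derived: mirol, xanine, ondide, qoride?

mirol

lunide and hexate present → dorate forms (Rx 9).
lunide and dorate present → belane forms (Rx 4).
dorate and lunide present → gorane forms (Rx 5).
belane and gorane present → irdol forms (Rx 7).
irdol and belane present → morane forms (Rx 1).
hexate and morane present → eldane forms (Rx 3).
morane, sylane, and eldane present → mirol forms (Rx 2).
qoride would need xanine, sylane, and lunide (Rx 6), but xanine never forms. ondide would need xanine and gorane (Rx 10), but xanine never forms. No rule produces xanine, and it is not given.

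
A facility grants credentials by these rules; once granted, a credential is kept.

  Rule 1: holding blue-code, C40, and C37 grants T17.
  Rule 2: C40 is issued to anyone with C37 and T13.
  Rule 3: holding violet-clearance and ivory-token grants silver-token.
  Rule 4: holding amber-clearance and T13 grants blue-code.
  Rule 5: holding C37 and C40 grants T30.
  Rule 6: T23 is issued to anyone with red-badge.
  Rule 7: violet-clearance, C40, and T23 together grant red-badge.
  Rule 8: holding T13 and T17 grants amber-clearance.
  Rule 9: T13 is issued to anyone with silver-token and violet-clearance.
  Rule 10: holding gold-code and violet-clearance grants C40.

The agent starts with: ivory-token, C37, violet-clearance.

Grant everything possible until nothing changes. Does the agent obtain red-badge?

No

red-badge would need violet-clearance, C40, and T23 (Rule 7), but T23 is never granted.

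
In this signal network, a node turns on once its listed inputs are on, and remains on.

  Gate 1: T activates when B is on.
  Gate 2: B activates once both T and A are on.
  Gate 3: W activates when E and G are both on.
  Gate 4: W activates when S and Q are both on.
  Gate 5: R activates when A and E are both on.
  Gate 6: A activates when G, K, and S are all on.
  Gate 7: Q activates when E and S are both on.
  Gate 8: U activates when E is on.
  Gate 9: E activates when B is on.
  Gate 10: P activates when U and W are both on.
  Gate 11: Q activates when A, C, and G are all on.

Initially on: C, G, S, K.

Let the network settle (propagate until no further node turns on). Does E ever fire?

E would need B (Gate 9), but B never turns on.

No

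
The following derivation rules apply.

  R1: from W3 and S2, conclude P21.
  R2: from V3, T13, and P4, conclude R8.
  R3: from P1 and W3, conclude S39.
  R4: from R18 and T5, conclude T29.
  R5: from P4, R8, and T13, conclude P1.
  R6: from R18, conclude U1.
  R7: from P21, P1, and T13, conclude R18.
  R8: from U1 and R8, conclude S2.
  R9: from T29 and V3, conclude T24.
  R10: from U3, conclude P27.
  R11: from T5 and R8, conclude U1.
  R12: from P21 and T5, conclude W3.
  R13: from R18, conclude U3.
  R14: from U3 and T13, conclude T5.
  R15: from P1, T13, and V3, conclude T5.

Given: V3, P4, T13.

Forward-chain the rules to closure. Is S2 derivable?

V3, T13, and P4 hold, so R8 follows (R2).
P4, R8, and T13 hold, so P1 follows (R5).
P1, T13, and V3 hold, so T5 follows (R15).
T5 and R8 hold, so U1 follows (R11).
From U1 and R8, R8 gives S2.

Yes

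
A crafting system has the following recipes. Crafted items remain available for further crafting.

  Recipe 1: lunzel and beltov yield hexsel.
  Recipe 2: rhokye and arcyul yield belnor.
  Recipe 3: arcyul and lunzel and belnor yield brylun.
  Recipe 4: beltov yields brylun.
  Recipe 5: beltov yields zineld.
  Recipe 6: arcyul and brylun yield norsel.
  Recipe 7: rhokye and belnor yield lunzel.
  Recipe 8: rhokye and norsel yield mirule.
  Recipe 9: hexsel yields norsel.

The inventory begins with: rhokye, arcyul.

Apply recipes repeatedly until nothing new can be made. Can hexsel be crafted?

hexsel would need lunzel and beltov (Recipe 1), but beltov is never obtained.

No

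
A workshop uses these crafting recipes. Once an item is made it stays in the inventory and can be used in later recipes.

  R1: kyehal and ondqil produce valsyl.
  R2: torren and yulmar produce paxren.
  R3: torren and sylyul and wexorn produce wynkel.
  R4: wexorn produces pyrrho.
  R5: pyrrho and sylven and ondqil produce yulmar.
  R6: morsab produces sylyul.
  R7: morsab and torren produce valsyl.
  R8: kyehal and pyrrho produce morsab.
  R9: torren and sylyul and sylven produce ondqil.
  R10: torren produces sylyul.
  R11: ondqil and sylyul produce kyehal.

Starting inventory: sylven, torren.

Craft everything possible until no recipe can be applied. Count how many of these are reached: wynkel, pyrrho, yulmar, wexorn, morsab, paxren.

0

wynkel would need torren, sylyul, and wexorn (R3), but wexorn is never obtained.
pyrrho would need wexorn (R4), but wexorn is never obtained.
yulmar would need pyrrho, sylven, and ondqil (R5), but pyrrho is never obtained.
No rule produces wexorn, and it is not given.
morsab would need kyehal and pyrrho (R8), but pyrrho is never obtained.
paxren would need torren and yulmar (R2), but yulmar is never obtained.
None of the 6 are reached.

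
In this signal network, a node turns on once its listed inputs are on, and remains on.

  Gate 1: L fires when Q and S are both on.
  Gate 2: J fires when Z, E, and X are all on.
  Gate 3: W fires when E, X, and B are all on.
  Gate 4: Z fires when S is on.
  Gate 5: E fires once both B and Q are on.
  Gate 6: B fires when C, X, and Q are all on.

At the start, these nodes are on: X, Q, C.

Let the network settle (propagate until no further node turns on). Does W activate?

C, X, and Q are on, so B fires (Gate 6).
B and Q are on, so E fires (Gate 5).
E, X, and B are on, so W fires (Gate 3).

Yes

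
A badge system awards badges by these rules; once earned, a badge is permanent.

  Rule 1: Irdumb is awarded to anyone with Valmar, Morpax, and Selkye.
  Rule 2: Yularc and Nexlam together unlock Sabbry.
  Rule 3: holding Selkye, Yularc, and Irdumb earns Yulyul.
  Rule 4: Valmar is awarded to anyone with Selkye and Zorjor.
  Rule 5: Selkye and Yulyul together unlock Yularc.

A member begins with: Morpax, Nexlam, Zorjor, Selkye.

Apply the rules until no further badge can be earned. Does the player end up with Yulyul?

No

Yulyul would need Selkye, Yularc, and Irdumb (Rule 3), but Yularc is never earned.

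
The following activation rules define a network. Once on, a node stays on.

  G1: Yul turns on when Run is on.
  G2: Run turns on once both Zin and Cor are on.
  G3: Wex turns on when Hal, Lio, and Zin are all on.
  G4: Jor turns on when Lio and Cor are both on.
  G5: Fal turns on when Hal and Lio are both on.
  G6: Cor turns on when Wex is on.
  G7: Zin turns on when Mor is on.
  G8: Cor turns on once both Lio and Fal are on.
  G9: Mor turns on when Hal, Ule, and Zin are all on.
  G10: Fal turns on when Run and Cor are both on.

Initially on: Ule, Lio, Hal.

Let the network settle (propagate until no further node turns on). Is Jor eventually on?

G5: Hal and Lio on → Fal on.
G8: Lio and Fal on → Cor on.
Lio and Cor are on, so Jor turns on (G4).

Yes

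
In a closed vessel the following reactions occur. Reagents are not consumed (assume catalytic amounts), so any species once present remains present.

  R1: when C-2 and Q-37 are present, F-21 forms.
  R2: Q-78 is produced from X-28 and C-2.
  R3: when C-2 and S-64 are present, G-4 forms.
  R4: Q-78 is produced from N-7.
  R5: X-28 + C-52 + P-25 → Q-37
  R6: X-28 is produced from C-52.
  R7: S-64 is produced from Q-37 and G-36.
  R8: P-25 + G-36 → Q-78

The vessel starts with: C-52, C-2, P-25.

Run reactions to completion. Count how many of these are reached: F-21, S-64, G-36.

1

C-52 present → X-28 forms (R6).
X-28, C-52, and P-25 present → Q-37 forms (R5).
C-2 and Q-37 present → F-21 forms (R1).
F-21: reached.
S-64 would need Q-37 and G-36 (R7), but G-36 never forms.
No rule produces G-36, and it is not given.
Reached: F-21 — 1 of the 3.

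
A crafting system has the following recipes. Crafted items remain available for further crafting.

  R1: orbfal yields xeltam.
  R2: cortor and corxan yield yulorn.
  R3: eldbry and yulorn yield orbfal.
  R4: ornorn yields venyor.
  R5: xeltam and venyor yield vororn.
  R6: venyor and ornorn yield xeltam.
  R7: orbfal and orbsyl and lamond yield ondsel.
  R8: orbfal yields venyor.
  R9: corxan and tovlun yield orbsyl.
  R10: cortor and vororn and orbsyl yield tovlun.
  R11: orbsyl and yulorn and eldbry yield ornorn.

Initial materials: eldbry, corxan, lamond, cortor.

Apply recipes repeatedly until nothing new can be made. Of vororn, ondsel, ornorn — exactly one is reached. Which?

cortor and corxan → yulorn (R2).
eldbry and yulorn → orbfal (R3).
Using R1, orbfal makes xeltam.
orbfal → venyor (R8).
Using R5, xeltam and venyor make vororn.
ondsel would need orbfal, orbsyl, and lamond (R7), but orbsyl is never obtained. ornorn would need orbsyl, yulorn, and eldbry (R11), but orbsyl is never obtained.

vororn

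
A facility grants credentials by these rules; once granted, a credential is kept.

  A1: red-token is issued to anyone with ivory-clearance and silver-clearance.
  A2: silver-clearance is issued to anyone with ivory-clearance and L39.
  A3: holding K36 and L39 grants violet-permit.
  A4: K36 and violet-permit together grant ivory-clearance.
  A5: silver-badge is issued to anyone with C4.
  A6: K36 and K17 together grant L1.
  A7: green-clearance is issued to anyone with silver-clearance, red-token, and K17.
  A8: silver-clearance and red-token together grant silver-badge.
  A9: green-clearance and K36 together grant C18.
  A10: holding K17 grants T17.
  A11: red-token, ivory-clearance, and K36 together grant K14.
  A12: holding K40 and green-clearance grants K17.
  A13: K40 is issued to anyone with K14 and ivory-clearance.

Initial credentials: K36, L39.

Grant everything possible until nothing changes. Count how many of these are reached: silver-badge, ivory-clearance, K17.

2

Holding K36 and L39 grants violet-permit (A3).
Holding K36 and violet-permit grants ivory-clearance (A4).
Holding ivory-clearance and L39 grants silver-clearance (A2).
Holding ivory-clearance and silver-clearance grants red-token (A1).
Holding silver-clearance and red-token grants silver-badge (A8).
silver-badge: reached.
ivory-clearance: reached.
K17 would need K40 and green-clearance (A12), but green-clearance is never granted.
Reached: silver-badge and ivory-clearance — 2 of the 3.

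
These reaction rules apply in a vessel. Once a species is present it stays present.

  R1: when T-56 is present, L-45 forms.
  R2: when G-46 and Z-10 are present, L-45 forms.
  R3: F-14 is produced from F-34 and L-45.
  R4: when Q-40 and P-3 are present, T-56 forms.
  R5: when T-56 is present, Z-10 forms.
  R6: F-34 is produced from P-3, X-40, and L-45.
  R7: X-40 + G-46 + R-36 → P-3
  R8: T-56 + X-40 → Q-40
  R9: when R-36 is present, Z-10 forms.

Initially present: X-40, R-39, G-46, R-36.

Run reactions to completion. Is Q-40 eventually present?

Q-40 would need T-56 and X-40 (R8), but T-56 never forms.

No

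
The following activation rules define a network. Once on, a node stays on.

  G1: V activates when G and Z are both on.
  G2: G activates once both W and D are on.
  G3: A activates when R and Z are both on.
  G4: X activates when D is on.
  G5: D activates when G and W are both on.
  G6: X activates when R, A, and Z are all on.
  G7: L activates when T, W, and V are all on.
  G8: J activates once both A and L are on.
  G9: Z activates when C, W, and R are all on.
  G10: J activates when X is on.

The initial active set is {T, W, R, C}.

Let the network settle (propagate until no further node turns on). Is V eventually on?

No

V would need G and Z (G1), but G never turns on.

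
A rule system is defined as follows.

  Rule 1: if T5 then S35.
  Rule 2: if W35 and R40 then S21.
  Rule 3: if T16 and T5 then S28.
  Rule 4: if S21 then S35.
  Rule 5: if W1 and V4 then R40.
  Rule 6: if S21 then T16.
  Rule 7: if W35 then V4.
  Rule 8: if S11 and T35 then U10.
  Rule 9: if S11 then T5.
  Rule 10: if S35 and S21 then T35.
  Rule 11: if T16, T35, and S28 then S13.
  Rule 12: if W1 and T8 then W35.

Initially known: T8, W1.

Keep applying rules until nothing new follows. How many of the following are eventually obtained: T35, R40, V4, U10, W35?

W1 and T8 hold, so W35 follows (Rule 12).
W35 holds, so V4 follows (Rule 7).
From W1 and V4, Rule 5 gives R40.
W35 and R40 hold, so S21 follows (Rule 2).
From S21, Rule 4 gives S35.
S35 and S21 hold, so T35 follows (Rule 10).
T35: reached.
R40: reached.
V4: reached.
U10 would need S11 and T35 (Rule 8), but S11 is never established.
W35: reached.
Reached: T35, R40, V4, and W35 — 4 of the 5.

4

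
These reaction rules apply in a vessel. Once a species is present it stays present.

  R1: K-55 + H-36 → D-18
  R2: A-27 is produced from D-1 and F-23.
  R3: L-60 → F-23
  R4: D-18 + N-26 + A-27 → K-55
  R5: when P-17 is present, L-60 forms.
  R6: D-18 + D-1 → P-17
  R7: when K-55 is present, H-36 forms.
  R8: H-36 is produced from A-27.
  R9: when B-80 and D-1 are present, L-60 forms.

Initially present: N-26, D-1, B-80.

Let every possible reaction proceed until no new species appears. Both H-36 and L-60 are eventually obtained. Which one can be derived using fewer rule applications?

L-60: B-80 and D-1 present → L-60 forms (R9). [1 rule application]
H-36: B-80 and D-1 present → L-60 forms (R9). L-60 present → F-23 forms (R3). D-1 and F-23 present → A-27 forms (R2). A-27 present → H-36 forms (R8). [4 rule applications]
L-60 needs fewer.

L-60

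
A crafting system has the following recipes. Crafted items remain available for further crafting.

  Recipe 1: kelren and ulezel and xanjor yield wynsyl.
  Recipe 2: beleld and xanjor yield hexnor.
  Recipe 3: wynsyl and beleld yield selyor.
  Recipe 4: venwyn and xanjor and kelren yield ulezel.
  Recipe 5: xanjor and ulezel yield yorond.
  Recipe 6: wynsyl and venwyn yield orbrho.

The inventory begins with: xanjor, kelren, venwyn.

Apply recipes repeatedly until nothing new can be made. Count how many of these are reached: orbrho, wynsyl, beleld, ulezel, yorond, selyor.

Using Recipe 4, venwyn, xanjor, and kelren make ulezel.
Using Recipe 1, kelren, ulezel, and xanjor make wynsyl.
xanjor and ulezel → yorond (Recipe 5).
wynsyl and venwyn → orbrho (Recipe 6).
orbrho: reached.
wynsyl: reached.
No rule produces beleld, and it is not given.
ulezel: reached.
yorond: reached.
selyor would need wynsyl and beleld (Recipe 3), but beleld is never obtained.
Reached: orbrho, wynsyl, ulezel, and yorond — 4 of the 6.

4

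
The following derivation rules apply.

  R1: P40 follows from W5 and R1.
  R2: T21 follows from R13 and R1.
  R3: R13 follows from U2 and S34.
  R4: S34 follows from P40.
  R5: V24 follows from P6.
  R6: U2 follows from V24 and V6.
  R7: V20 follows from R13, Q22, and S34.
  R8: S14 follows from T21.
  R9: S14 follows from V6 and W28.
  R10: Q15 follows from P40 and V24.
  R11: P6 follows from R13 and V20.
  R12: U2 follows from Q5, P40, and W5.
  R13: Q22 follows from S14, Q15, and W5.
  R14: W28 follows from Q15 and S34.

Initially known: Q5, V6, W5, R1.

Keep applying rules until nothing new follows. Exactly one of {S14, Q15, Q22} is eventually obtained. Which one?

S14

From W5 and R1, R1 gives P40.
From P40, R4 gives S34.
From Q5, P40, and W5, R12 gives U2.
U2 and S34 hold, so R13 follows (R3).
From R13 and R1, R2 gives T21.
From T21, R8 gives S14.
Q22 would need S14, Q15, and W5 (R13), but Q15 is never established. Q15 would need P40 and V24 (R10), but V24 is never established.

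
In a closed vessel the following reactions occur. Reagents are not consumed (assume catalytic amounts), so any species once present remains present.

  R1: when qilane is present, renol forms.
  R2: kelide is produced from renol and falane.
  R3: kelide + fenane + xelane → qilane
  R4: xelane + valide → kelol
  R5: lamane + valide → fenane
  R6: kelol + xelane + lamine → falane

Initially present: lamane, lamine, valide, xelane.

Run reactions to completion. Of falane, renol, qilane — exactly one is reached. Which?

xelane and valide present → kelol forms (R4).
kelol, xelane, and lamine present → falane forms (R6).
qilane would need kelide, fenane, and xelane (R3), but kelide never forms. renol would need qilane (R1), but qilane never forms.

falane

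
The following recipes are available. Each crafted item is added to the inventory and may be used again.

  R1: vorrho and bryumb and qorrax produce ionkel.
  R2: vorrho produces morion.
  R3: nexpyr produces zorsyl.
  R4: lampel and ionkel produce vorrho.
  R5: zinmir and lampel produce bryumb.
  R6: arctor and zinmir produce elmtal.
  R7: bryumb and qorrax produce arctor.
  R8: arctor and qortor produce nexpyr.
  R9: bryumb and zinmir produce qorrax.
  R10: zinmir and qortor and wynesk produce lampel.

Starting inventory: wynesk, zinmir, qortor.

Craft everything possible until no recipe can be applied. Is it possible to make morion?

No

morion would need vorrho (R2), but vorrho is never obtained.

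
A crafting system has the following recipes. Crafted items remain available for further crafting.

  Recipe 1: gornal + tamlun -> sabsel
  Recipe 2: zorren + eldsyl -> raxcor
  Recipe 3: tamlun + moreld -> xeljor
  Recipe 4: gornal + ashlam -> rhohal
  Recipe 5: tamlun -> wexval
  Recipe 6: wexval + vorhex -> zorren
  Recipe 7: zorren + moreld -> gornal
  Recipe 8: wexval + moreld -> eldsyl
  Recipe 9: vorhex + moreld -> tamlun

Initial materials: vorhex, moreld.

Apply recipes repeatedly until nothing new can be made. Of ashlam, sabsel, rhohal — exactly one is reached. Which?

vorhex + moreld -> tamlun (Recipe 9).
Using Recipe 5, tamlun makes wexval.
wexval + vorhex -> zorren (Recipe 6).
Using Recipe 7, zorren and moreld make gornal.
gornal + tamlun -> sabsel (Recipe 1).
rhohal would need gornal and ashlam (Recipe 4), but ashlam is never obtained. No rule produces ashlam, and it is not given.

sabsel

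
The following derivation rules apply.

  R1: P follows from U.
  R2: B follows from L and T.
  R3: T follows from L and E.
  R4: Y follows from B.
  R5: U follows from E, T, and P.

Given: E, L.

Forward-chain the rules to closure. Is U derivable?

No

U would need E, T, and P (R5), but P is never established.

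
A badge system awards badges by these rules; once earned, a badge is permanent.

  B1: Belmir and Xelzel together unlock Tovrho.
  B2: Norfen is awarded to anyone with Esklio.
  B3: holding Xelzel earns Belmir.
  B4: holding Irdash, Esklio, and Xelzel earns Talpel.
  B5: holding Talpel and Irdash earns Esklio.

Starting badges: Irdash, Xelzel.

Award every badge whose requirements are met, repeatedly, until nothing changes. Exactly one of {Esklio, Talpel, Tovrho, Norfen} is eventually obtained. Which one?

With Xelzel, Belmir is earned (B3).
With Belmir and Xelzel, Tovrho is earned (B1).
Talpel would need Irdash, Esklio, and Xelzel (B4), but Esklio is never earned. Esklio would need Talpel and Irdash (B5), but Talpel is never earned. Norfen would need Esklio (B2), but Esklio is never earned.

Tovrho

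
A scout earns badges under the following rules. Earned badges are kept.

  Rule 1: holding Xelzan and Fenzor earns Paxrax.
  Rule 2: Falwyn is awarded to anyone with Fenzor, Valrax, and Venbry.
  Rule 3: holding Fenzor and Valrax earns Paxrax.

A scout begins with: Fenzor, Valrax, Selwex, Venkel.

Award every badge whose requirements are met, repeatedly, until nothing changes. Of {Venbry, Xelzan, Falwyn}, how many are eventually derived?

0

No rule produces Venbry, and it is not given.
No rule produces Xelzan, and it is not given.
Falwyn would need Fenzor, Valrax, and Venbry (Rule 2), but Venbry is never earned.
None of the 3 are reached.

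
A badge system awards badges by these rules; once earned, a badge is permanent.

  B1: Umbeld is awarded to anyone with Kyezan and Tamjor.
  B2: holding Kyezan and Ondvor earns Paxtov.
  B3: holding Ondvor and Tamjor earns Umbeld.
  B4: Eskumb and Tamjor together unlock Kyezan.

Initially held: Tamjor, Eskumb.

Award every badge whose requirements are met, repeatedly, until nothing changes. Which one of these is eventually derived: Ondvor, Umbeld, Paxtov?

With Eskumb and Tamjor, Kyezan is earned (B4).
With Kyezan and Tamjor, Umbeld is earned (B1).
Paxtov would need Kyezan and Ondvor (B2), but Ondvor is never earned. No rule produces Ondvor, and it is not given.

Umbeld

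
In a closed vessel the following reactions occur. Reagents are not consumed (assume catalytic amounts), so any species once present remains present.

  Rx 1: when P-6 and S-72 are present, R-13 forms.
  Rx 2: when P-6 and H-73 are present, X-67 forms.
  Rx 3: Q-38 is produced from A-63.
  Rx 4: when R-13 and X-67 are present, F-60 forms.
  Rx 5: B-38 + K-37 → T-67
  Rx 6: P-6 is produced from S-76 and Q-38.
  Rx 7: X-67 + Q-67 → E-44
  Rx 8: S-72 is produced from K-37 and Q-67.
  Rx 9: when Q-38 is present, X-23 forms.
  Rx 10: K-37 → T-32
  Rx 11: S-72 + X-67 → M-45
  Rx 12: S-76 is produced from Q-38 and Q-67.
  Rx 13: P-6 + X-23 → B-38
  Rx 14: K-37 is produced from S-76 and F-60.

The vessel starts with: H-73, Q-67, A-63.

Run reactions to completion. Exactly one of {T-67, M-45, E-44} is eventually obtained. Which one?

E-44

A-63 present → Q-38 forms (Rx 3).
Q-38 and Q-67 present → S-76 forms (Rx 12).
S-76 and Q-38 present → P-6 forms (Rx 6).
P-6 and H-73 present → X-67 forms (Rx 2).
X-67 and Q-67 present → E-44 forms (Rx 7).
M-45 would need S-72 and X-67 (Rx 11), but S-72 never forms. T-67 would need B-38 and K-37 (Rx 5), but K-37 never forms.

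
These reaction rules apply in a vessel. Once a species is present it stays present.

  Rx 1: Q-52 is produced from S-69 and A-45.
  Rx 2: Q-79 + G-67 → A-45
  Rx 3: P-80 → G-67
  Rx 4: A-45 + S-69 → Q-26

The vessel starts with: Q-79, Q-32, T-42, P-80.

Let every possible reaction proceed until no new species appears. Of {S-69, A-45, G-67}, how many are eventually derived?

P-80 present → G-67 forms (Rx 3).
Q-79 and G-67 present → A-45 forms (Rx 2).
No rule produces S-69, and it is not given.
A-45: reached.
G-67: reached.
Reached: A-45 and G-67 — 2 of the 3.

2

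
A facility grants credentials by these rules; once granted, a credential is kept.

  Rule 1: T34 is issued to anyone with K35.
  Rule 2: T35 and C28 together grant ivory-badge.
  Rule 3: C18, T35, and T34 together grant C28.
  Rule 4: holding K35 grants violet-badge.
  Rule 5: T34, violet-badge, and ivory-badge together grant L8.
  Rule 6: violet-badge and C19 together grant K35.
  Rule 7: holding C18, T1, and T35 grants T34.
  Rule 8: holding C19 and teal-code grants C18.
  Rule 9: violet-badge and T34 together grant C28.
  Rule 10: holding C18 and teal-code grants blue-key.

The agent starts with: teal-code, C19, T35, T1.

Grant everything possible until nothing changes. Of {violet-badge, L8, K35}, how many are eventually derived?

violet-badge would need K35 (Rule 4), but K35 is never granted.
L8 would need T34, violet-badge, and ivory-badge (Rule 5), but violet-badge is never granted.
K35 would need violet-badge and C19 (Rule 6), but violet-badge is never granted.
None of the 3 are reached.

0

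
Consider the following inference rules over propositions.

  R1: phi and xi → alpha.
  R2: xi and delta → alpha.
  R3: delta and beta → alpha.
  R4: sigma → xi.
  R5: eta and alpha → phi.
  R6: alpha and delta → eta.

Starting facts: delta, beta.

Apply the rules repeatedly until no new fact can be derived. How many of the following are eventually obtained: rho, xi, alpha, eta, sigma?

delta and beta hold, so alpha follows (R3).
From alpha and delta, R6 gives eta.
No rule produces rho, and it is not given.
xi would need sigma (R4), but sigma is never established.
alpha: reached.
eta: reached.
No rule produces sigma, and it is not given.
Reached: alpha and eta — 2 of the 5.

2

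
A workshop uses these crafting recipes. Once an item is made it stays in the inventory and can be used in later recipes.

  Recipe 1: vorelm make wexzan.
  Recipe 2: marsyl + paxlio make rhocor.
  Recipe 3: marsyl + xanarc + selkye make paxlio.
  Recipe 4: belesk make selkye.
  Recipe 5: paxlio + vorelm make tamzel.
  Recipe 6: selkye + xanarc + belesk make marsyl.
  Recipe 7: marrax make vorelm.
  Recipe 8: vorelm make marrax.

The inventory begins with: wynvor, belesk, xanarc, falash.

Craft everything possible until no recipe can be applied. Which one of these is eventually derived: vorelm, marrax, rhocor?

rhocor

belesk → selkye (Recipe 4).
Using Recipe 6, selkye, xanarc, and belesk make marsyl.
Using Recipe 3, marsyl, xanarc, and selkye make paxlio.
Using Recipe 2, marsyl and paxlio make rhocor.
vorelm would need marrax (Recipe 7), but marrax is never obtained. marrax would need vorelm (Recipe 8), but vorelm is never obtained.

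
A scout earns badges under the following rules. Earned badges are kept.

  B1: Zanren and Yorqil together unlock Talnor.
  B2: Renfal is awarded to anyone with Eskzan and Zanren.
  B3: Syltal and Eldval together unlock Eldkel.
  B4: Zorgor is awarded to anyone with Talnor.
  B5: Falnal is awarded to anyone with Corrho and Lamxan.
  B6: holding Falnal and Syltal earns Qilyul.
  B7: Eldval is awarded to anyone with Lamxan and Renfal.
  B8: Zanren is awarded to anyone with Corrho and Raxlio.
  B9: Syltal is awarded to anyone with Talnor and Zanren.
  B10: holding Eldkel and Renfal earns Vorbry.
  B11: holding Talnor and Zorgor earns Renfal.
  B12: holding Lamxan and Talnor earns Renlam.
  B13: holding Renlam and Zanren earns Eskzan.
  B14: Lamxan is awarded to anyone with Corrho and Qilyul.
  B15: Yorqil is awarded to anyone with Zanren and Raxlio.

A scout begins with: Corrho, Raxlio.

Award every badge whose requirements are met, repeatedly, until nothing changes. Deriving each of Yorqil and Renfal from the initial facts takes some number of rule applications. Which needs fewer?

Yorqil

Yorqil: With Corrho and Raxlio, Zanren is earned (B8). With Zanren and Raxlio, Yorqil is earned (B15). [2 rule applications]
Renfal: With Corrho and Raxlio, Zanren is earned (B8). With Zanren and Raxlio, Yorqil is earned (B15). With Zanren and Yorqil, Talnor is earned (B1). With Talnor, Zorgor is earned (B4). With Talnor and Zorgor, Renfal is earned (B11). [5 rule applications]
Yorqil needs fewer.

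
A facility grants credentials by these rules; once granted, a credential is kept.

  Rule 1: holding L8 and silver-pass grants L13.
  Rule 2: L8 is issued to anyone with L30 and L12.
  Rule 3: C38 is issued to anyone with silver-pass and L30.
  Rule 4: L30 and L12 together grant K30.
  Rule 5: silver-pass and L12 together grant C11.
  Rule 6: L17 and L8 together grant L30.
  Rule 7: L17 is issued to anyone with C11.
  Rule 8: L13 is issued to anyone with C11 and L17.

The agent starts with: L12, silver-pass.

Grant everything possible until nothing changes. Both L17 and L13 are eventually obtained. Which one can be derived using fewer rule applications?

L17

L17: Holding silver-pass and L12 grants C11 (Rule 5). Holding C11 grants L17 (Rule 7). [2 rule applications]
L13: Holding silver-pass and L12 grants C11 (Rule 5). Holding C11 grants L17 (Rule 7). Holding C11 and L17 grants L13 (Rule 8). [3 rule applications]
L17 needs fewer.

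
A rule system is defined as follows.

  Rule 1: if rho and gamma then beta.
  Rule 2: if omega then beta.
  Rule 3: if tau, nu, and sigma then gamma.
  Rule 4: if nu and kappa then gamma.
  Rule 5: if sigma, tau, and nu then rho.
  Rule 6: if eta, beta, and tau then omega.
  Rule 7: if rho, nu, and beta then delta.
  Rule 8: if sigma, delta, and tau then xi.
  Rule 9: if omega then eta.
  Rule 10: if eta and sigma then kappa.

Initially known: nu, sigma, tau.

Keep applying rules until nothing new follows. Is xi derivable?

From tau, nu, and sigma, Rule 3 gives gamma.
sigma, tau, and nu hold, so rho follows (Rule 5).
rho and gamma hold, so beta follows (Rule 1).
From rho, nu, and beta, Rule 7 gives delta.
sigma, delta, and tau hold, so xi follows (Rule 8).

Yes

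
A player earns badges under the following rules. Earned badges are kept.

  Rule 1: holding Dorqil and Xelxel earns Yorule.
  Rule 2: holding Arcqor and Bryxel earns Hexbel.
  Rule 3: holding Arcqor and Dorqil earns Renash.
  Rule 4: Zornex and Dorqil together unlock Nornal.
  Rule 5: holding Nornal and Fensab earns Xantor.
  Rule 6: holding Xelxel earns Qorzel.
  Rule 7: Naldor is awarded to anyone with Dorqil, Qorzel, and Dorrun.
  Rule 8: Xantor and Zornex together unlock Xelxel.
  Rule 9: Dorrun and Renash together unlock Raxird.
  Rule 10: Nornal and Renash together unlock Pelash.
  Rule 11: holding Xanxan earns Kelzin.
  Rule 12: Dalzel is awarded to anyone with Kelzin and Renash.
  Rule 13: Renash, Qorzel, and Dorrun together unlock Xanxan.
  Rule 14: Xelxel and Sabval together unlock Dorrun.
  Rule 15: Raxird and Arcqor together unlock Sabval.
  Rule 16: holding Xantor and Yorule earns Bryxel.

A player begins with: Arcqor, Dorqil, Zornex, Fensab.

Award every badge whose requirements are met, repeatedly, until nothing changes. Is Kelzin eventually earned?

Kelzin would need Xanxan (Rule 11), but Xanxan is never earned.

No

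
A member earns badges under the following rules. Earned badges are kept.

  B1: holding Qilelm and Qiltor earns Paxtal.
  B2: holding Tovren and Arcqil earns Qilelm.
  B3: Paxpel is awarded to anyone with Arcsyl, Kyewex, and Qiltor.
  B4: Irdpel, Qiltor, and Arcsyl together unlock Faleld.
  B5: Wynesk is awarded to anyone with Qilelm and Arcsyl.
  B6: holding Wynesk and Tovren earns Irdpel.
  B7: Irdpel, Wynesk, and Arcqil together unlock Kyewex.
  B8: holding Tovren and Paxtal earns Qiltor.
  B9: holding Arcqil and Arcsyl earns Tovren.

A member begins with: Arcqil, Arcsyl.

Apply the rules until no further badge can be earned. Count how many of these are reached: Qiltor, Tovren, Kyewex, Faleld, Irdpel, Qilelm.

With Arcqil and Arcsyl, Tovren is earned (B9).
With Tovren and Arcqil, Qilelm is earned (B2).
With Qilelm and Arcsyl, Wynesk is earned (B5).
With Wynesk and Tovren, Irdpel is earned (B6).
With Irdpel, Wynesk, and Arcqil, Kyewex is earned (B7).
Qiltor would need Tovren and Paxtal (B8), but Paxtal is never earned.
Tovren: reached.
Kyewex: reached.
Faleld would need Irdpel, Qiltor, and Arcsyl (B4), but Qiltor is never earned.
Irdpel: reached.
Qilelm: reached.
Reached: Tovren, Kyewex, Irdpel, and Qilelm — 4 of the 6.

4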